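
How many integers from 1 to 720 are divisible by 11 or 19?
⌊720/11⌋ + ⌊720/19⌋ - ⌊720/209⌋ = 65 + 37 - 3 = 99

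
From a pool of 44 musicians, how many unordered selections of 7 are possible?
C(44,7) = 44!/(7!×37!) = 38320568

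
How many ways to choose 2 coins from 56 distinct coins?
C(56,2) = 56!/(2!×54!) = 1540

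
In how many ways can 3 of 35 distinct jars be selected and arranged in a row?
P(35,3) = 35!/(35-3)! = 39270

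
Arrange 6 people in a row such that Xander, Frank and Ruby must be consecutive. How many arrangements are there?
Treat the 3 as one block: (6-3+1)! × 3! = 24 × 6 = 144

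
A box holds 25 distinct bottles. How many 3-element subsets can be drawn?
C(25,3) = 25!/(3!×22!) = 2300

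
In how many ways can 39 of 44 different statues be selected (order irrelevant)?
C(44,39) = 44!/(39!×5!) = 1086008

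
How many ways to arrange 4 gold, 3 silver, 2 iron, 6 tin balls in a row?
15! / (4! × 3! × 2! × 6!) = 6306300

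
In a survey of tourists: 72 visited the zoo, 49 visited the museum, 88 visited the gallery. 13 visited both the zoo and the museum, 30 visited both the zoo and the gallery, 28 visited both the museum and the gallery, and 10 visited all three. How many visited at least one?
|A∪B∪C| = 72+49+88-13-30-28+10 = 148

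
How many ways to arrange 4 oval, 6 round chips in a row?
10! / (4! × 6!) = 210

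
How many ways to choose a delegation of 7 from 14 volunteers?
C(14,7) = 14!/(7!×7!) = 3432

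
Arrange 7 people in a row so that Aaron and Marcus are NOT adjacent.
Total - adjacent = 7! - (7-1)!×2 = 5040 - 1440 = 3600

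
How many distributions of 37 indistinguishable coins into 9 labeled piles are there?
C(37+9-1, 9-1) = C(45, 8) = 215553195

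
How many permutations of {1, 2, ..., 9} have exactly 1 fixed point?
Choose the 1 fixed point C(9,1) = 9, derange the rest: !8 = Σ_{j=0}^{8} (-1)^j·8!/j! = 40320 - 40320 + 20160 - 6720 + 1680 - 336 + 56 - 8 + 1 = 14833. Product = 9 × 14833 = 133497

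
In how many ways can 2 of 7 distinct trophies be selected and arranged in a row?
P(7,2) = 7!/(7-2)! = 42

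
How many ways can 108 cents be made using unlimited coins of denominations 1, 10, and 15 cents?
Coefficient of x^108 in 1/(1-x^1) · 1/(1-x^10) · 1/(1-x^15). Case on j = number of 15-cent coins (j = 0..7); remainder r = 108 - 15j is made from {1,10} in ⌊r/10⌋+1 ways. r = 108, 93, 78, 63, 48, 33, 18, 3 → 11 + 10 + 8 + 7 + 5 + 4 + 2 + 1 = 48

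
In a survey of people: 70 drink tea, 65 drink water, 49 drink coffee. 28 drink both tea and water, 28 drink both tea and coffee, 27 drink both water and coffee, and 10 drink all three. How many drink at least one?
|A∪B∪C| = 70+65+49-28-28-27+10 = 111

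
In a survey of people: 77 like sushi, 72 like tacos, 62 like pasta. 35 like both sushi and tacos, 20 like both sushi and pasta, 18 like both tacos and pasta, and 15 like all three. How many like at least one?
|A∪B∪C| = 77+72+62-35-20-18+15 = 153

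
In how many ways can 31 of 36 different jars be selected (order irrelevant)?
C(36,31) = 36!/(31!×5!) = 376992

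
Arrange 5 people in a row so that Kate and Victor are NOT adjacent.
Total - adjacent = 5! - (5-1)!×2 = 120 - 48 = 72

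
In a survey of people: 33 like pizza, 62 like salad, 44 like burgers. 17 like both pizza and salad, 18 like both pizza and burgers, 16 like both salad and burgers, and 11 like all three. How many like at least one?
|A∪B∪C| = 33+62+44-17-18-16+11 = 99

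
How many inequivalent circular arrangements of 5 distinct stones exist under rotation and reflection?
(5-1)!/2 = 24/2 = 12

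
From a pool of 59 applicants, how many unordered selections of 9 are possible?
C(59,9) = 59!/(9!×50!) = 12565671261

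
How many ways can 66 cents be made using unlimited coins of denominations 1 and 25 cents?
Coefficient of x^66 in 1/(1-x^1) · 1/(1-x^25). Use j coins of 25 for j = 0..⌊66/25⌋ = 2, the rest in 1s: 2 + 1 = 3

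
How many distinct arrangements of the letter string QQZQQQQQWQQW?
12! / (2! × 9! × 1!) = 660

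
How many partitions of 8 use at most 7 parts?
By conjugation, equals partitions of 8 into parts ≤ 7. Let r_j(i) = number of partitions of i into parts ≤ j, for i = 0..8. r_1(i) = 1 for all i; r_j(i) = r_{j-1}(i) + r_j(i-j). Rows j = 2..7: ≤2: 1 1 2 2 3 3 4 4 5; ≤3: 1 1 2 3 4 5 7 8 10; ≤4: 1 1 2 3 5 6 9 11 15; ≤5: 1 1 2 3 5 7 10 13 18; ≤6: 1 1 2 3 5 7 11 14 20; ≤7: 1 1 2 3 5 7 11 15 21. r_7(8) = 21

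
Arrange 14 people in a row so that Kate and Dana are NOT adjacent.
Total - adjacent = 14! - (14-1)!×2 = 87178291200 - 12454041600 = 74724249600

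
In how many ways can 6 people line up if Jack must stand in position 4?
Fix one position: (6-1)! = 120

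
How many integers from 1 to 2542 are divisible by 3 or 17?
⌊2542/3⌋ + ⌊2542/17⌋ - ⌊2542/51⌋ = 847 + 149 - 49 = 947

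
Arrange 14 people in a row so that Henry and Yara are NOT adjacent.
Total - adjacent = 14! - (14-1)!×2 = 87178291200 - 12454041600 = 74724249600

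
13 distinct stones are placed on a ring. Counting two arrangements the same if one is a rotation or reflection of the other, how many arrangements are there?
(13-1)!/2 = 479001600/2 = 239500800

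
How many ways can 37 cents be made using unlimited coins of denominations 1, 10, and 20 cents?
Coefficient of x^37 in 1/(1-x^1) · 1/(1-x^10) · 1/(1-x^20). Case on j = number of 20-cent coins (j = 0..1); remainder r = 37 - 20j is made from {1,10} in ⌊r/10⌋+1 ways. r = 37, 17 → 4 + 2 = 6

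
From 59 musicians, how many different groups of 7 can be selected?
C(59,7) = 59!/(7!×52!) = 341149446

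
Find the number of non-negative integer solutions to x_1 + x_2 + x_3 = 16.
C(16+3-1, 3-1) = C(18, 2) = 153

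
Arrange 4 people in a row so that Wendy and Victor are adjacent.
Treat as block: (4-1)! × 2! = 6 × 2 = 12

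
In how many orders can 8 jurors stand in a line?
8! = 40320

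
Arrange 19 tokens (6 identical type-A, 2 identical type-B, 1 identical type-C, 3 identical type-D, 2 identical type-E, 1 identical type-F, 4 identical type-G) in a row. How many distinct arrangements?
19! / (6! × 2! × 1! × 3! × 2! × 1! × 4!) = 293318625600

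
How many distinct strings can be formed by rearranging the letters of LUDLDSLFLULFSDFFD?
17! / (2! × 4! × 2! × 4! × 5!) = 1286485200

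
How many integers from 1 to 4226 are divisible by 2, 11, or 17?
⌊4226/2⌋+⌊4226/11⌋+⌊4226/17⌋ - ⌊4226/22⌋-⌊4226/34⌋-⌊4226/187⌋ + ⌊4226/374⌋ = 2113+384+248 - 192-124-22 + 11 = 2418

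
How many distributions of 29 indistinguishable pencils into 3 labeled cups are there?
C(29+3-1, 3-1) = C(31, 2) = 465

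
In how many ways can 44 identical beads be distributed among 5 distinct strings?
C(44+5-1, 5-1) = C(48, 4) = 194580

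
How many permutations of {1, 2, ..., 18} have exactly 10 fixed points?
Choose the 10 fixed points C(18,10) = 43758, derange the rest: !8 = Σ_{j=0}^{8} (-1)^j·8!/j! = 40320 - 40320 + 20160 - 6720 + 1680 - 336 + 56 - 8 + 1 = 14833. Product = 43758 × 14833 = 649062414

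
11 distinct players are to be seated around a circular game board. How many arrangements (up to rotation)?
Circular: fix one position, arrange the rest. (11-1)! = 3628800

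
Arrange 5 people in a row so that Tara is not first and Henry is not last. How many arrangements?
By inclusion-exclusion: 5! - 2×(5-1)! + (5-2)! = 120 - 48 + 6 = 78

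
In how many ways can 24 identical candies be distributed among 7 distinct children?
C(24+7-1, 7-1) = C(30, 6) = 593775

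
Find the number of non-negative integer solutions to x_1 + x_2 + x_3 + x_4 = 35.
C(35+4-1, 4-1) = C(38, 3) = 8436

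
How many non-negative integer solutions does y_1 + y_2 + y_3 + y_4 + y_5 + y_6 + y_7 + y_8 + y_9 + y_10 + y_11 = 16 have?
C(16+11-1, 11-1) = C(26, 10) = 5311735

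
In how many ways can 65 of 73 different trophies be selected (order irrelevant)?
C(73,65) = 73!/(65!×8!) = 13442126049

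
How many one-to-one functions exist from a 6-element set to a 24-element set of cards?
P(24,6) = 24!/(24-6)! = 96909120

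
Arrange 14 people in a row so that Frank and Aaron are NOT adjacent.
Total - adjacent = 14! - (14-1)!×2 = 87178291200 - 12454041600 = 74724249600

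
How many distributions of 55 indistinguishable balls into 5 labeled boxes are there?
C(55+5-1, 5-1) = C(59, 4) = 455126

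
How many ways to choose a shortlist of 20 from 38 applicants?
C(38,20) = 38!/(20!×18!) = 33578000610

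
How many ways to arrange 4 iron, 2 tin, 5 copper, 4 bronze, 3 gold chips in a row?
18! / (4! × 2! × 5! × 4! × 3!) = 7718911200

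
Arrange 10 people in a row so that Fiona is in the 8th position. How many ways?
Fix one position: (10-1)! = 362880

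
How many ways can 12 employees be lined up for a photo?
12! = 479001600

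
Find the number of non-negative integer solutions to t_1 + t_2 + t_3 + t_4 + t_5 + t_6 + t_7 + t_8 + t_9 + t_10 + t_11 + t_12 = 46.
C(46+12-1, 12-1) = C(57, 11) = 184509266760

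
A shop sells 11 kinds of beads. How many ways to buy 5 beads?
C(5+11-1, 11-1) = C(15, 10) = 3003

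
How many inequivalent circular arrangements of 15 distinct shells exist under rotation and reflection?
(15-1)!/2 = 87178291200/2 = 43589145600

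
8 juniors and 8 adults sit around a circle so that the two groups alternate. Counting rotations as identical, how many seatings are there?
Fix one of the juniors: (8-1)! ways for the remaining juniors, × 8! ways for the adults = 5040 × 40320 = 203212800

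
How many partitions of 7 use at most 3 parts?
By conjugation, equals partitions of 7 into parts ≤ 3. Let r_j(i) = number of partitions of i into parts ≤ j, for i = 0..7. r_1(i) = 1 for all i; r_j(i) = r_{j-1}(i) + r_j(i-j). Rows j = 2..3: ≤2: 1 1 2 2 3 3 4 4; ≤3: 1 1 2 3 4 5 7 8. r_3(7) = 8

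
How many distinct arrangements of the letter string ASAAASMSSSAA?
12! / (5! × 6! × 1!) = 5544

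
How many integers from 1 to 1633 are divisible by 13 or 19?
⌊1633/13⌋ + ⌊1633/19⌋ - ⌊1633/247⌋ = 125 + 85 - 6 = 204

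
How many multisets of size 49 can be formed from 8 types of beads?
C(49+8-1, 8-1) = C(56, 7) = 231917400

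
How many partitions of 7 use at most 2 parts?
By conjugation, equals partitions of 7 into parts ≤ 2. Let r_j(i) = number of partitions of i into parts ≤ j, for i = 0..7. r_1(i) = 1 for all i; r_j(i) = r_{j-1}(i) + r_j(i-j). Rows j = 2..2: ≤2: 1 1 2 2 3 3 4 4. r_2(7) = 4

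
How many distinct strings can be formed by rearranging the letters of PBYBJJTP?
8! / (2! × 1! × 2! × 2! × 1!) = 5040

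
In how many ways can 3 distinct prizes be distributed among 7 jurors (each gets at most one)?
P(7,3) = 7!/(7-3)! = 210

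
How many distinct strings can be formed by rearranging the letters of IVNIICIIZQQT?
12! / (2! × 1! × 1! × 5! × 1! × 1! × 1!) = 1995840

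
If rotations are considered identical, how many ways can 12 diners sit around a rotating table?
Circular: fix one position, arrange the rest. (12-1)! = 39916800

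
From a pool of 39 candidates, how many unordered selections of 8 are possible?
C(39,8) = 39!/(8!×31!) = 61523748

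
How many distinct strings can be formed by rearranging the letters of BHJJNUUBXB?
10! / (1! × 1! × 1! × 3! × 2! × 2!) = 151200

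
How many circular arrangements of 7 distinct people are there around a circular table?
Circular: fix one position, arrange the rest. (7-1)! = 720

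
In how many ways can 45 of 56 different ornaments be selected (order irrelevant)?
C(56,45) = 56!/(45!×11!) = 148902215280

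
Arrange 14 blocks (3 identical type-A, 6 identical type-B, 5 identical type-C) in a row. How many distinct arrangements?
14! / (3! × 6! × 5!) = 168168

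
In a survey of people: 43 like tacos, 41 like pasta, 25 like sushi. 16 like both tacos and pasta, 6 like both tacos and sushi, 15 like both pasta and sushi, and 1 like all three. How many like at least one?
|A∪B∪C| = 43+41+25-16-6-15+1 = 73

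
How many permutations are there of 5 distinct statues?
5! = 120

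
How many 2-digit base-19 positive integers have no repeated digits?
First digit: 18 choices (nonzero). Then descending: 18 × 18 = 324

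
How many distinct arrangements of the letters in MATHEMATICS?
11! / (2! × 2! × 2! × 1! × 1! × 1! × 1! × 1!) = 4989600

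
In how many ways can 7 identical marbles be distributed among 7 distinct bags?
C(7+7-1, 7-1) = C(13, 6) = 1716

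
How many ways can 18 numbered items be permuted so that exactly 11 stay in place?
Choose the 11 fixed points C(18,11) = 31824, derange the rest: !7 = Σ_{j=0}^{7} (-1)^j·7!/j! = 5040 - 5040 + 2520 - 840 + 210 - 42 + 7 - 1 = 1854. Product = 31824 × 1854 = 59001696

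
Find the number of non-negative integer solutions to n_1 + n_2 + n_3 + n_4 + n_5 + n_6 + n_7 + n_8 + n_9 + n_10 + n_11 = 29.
C(29+11-1, 11-1) = C(39, 10) = 635745396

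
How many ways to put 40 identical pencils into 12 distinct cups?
C(40+12-1, 12-1) = C(51, 11) = 47626016970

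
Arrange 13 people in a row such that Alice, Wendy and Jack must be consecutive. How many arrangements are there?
Treat the 3 as one block: (13-3+1)! × 3! = 39916800 × 6 = 239500800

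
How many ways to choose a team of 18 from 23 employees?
C(23,18) = 23!/(18!×5!) = 33649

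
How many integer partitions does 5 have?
Pentagonal recurrence p(n) = p(n-1) + p(n-2) - p(n-5) - p(n-7) + p(n-12) + p(n-15) - ... gives p(0..4) = 1, 1, 2, 3, 5. p(5) = p(4) + p(3) - p(0) = 5 + 3 - 1 = 7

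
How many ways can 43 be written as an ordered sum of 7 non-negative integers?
C(43+7-1, 7-1) = C(49, 6) = 13983816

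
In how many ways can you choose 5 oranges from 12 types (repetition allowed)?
C(5+12-1, 12-1) = C(16, 11) = 4368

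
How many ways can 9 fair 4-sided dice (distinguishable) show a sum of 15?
Coefficient of x^15 in (x + x² + ... + x^4)^9. By inclusion-exclusion on dice exceeding 4: Σ_j (-1)^j C(9,j)·C(15-1-4j, 8) = C(9,0)·C(14,8) - C(9,1)·C(10,8) = 1·3003 - 9·45 = 2598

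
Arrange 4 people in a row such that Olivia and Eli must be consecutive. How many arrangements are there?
Treat the 2 as one block: (4-2+1)! × 2! = 6 × 2 = 12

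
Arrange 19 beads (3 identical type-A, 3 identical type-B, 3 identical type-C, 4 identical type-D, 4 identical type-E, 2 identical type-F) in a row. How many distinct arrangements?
19! / (3! × 3! × 3! × 4! × 4! × 2!) = 488864376000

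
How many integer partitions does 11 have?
Pentagonal recurrence p(n) = p(n-1) + p(n-2) - p(n-5) - p(n-7) + p(n-12) + p(n-15) - ... gives p(0..10) = 1, 1, 2, 3, 5, 7, 11, 15, 22, 30, 42. p(11) = p(10) + p(9) - p(6) - p(4) = 42 + 30 - 11 - 5 = 56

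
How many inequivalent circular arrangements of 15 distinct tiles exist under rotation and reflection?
(15-1)!/2 = 87178291200/2 = 43589145600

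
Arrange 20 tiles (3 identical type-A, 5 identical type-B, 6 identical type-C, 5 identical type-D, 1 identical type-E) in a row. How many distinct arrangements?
20! / (3! × 5! × 6! × 5! × 1!) = 39109150080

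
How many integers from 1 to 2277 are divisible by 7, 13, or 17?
⌊2277/7⌋+⌊2277/13⌋+⌊2277/17⌋ - ⌊2277/91⌋-⌊2277/119⌋-⌊2277/221⌋ + ⌊2277/1547⌋ = 325+175+133 - 25-19-10 + 1 = 580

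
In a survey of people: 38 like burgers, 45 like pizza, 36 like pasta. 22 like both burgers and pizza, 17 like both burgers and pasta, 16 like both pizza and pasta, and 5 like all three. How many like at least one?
|A∪B∪C| = 38+45+36-22-17-16+5 = 69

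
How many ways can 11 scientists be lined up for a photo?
11! = 39916800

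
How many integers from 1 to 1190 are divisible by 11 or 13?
⌊1190/11⌋ + ⌊1190/13⌋ - ⌊1190/143⌋ = 108 + 91 - 8 = 191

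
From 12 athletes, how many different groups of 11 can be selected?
C(12,11) = 12!/(11!×1!) = 12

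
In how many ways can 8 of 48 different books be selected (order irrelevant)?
C(48,8) = 48!/(8!×40!) = 377348994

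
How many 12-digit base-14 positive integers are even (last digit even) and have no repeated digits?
Last∈{0,2,4,6,8,10,12}. Last=0: 3113510400. Last nonzero: 6×12×P(12,10) = 17244057600. Total = 20357568000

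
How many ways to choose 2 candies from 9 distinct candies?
C(9,2) = 9!/(2!×7!) = 36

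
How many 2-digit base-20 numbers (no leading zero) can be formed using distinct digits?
First digit: 19 choices (nonzero). Then descending: 19 × 19 = 361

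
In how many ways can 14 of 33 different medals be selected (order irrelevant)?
C(33,14) = 33!/(14!×19!) = 818809200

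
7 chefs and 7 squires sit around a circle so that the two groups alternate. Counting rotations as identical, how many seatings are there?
Fix one of the chefs: (7-1)! ways for the remaining chefs, × 7! ways for the squires = 720 × 5040 = 3628800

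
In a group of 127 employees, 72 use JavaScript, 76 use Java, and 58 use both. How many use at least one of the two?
|A∪B| = |A| + |B| - |A∩B| = 72 + 76 - 58 = 90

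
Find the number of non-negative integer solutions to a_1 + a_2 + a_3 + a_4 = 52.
C(52+4-1, 4-1) = C(55, 3) = 26235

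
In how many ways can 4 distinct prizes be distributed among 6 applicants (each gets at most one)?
P(6,4) = 6!/(6-4)! = 360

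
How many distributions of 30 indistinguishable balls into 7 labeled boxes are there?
C(30+7-1, 7-1) = C(36, 6) = 1947792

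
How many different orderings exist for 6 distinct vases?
6! = 720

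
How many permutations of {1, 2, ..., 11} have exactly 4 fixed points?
Choose the 4 fixed points C(11,4) = 330, derange the rest: !7 = Σ_{j=0}^{7} (-1)^j·7!/j! = 5040 - 5040 + 2520 - 840 + 210 - 42 + 7 - 1 = 1854. Product = 330 × 1854 = 611820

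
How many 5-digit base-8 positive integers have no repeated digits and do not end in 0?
Last digit: 7 nonzero choices. First digit: 6 (nonzero, ≠last). Middle 3: P(6,3) = 120. Total = 5040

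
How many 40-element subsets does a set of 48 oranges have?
C(48,40) = 48!/(40!×8!) = 377348994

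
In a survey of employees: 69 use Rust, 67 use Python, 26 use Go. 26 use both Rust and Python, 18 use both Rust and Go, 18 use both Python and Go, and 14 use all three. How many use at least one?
|A∪B∪C| = 69+67+26-26-18-18+14 = 114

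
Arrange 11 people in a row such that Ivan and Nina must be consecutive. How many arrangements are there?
Treat the 2 as one block: (11-2+1)! × 2! = 3628800 × 2 = 7257600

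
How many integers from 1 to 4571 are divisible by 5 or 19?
⌊4571/5⌋ + ⌊4571/19⌋ - ⌊4571/95⌋ = 914 + 240 - 48 = 1106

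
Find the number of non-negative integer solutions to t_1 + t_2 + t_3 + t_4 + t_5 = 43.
C(43+5-1, 5-1) = C(47, 4) = 178365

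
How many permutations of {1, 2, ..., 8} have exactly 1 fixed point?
Choose the 1 fixed point C(8,1) = 8, derange the rest: !7 = Σ_{j=0}^{7} (-1)^j·7!/j! = 5040 - 5040 + 2520 - 840 + 210 - 42 + 7 - 1 = 1854. Product = 8 × 1854 = 14832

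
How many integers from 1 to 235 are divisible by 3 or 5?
⌊235/3⌋ + ⌊235/5⌋ - ⌊235/15⌋ = 78 + 47 - 15 = 110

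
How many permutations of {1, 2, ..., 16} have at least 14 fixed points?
Exactly j fixed points: C(16,j)·!(16-j); sum over j ≥ 14 (derangement numbers via !m = (m-1)·(!(m-1) + !(m-2)): !0..!2 = 1, 0, 1). Σ_{j=14}^{16} C(16,j)·!(16-j) = C(16,14)·!2 + C(16,15)·!1 + C(16,16)·!0 = 120·1 + 16·0 + 1·1 = 121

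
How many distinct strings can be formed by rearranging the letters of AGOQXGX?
7! / (1! × 1! × 1! × 2! × 2!) = 1260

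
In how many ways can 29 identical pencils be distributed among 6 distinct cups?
C(29+6-1, 6-1) = C(34, 5) = 278256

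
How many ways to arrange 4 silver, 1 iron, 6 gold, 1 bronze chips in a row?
12! / (4! × 1! × 6! × 1!) = 27720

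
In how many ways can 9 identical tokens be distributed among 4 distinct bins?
C(9+4-1, 4-1) = C(12, 3) = 220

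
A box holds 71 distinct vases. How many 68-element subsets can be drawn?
C(71,68) = 71!/(68!×3!) = 57155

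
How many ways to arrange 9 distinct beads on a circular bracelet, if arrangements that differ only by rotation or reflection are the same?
(9-1)!/2 = 40320/2 = 20160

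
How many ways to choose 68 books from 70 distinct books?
C(70,68) = 70!/(68!×2!) = 2415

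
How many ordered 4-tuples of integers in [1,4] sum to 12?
Coefficient of x^12 in (x + x² + ... + x^4)^4. By inclusion-exclusion on dice exceeding 4: Σ_j (-1)^j C(4,j)·C(12-1-4j, 3) = C(4,0)·C(11,3) - C(4,1)·C(7,3) + C(4,2)·C(3,3) = 1·165 - 4·35 + 6·1 = 31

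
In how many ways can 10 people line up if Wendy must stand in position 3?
Fix one position: (10-1)! = 362880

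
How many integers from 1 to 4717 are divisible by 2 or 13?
⌊4717/2⌋ + ⌊4717/13⌋ - ⌊4717/26⌋ = 2358 + 362 - 181 = 2539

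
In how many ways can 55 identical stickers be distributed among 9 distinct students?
C(55+9-1, 9-1) = C(63, 8) = 3872894697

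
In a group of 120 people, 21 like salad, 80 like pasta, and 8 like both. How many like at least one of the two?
|A∪B| = |A| + |B| - |A∩B| = 21 + 80 - 8 = 93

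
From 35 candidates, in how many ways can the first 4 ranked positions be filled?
P(35,4) = 35!/(35-4)! = 1256640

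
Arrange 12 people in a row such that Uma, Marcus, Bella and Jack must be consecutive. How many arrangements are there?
Treat the 4 as one block: (12-4+1)! × 4! = 362880 × 24 = 8709120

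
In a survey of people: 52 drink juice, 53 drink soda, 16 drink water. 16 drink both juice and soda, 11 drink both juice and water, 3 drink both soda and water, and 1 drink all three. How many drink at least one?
|A∪B∪C| = 52+53+16-16-11-3+1 = 92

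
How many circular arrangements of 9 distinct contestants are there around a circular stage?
Circular: fix one position, arrange the rest. (9-1)! = 40320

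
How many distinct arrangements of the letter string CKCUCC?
6! / (1! × 4! × 1!) = 30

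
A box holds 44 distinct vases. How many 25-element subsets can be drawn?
C(44,25) = 44!/(25!×19!) = 1408831480056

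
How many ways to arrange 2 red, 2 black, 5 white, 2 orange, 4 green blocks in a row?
15! / (2! × 2! × 5! × 2! × 4!) = 56756700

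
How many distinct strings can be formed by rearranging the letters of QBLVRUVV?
8! / (1! × 1! × 1! × 1! × 3! × 1!) = 6720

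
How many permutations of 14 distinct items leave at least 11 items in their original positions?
Exactly j fixed points: C(14,j)·!(14-j); sum over j ≥ 11 (derangement numbers via !m = (m-1)·(!(m-1) + !(m-2)): !0..!3 = 1, 0, 1, 2). Σ_{j=11}^{14} C(14,j)·!(14-j) = C(14,11)·!3 + C(14,12)·!2 + C(14,13)·!1 + C(14,14)·!0 = 364·2 + 91·1 + 14·0 + 1·1 = 820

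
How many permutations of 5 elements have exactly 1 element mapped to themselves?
Choose the 1 fixed point C(5,1) = 5, derange the rest: !4 = Σ_{j=0}^{4} (-1)^j·4!/j! = 24 - 24 + 12 - 4 + 1 = 9. Product = 5 × 9 = 45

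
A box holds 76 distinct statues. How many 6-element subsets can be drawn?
C(76,6) = 76!/(6!×70!) = 218618940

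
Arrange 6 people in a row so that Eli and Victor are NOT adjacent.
Total - adjacent = 6! - (6-1)!×2 = 720 - 240 = 480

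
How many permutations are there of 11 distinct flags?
11! = 39916800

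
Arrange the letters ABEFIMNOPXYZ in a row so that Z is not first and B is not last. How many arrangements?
By inclusion-exclusion: 12! - 2×(12-1)! + (12-2)! = 479001600 - 79833600 + 3628800 = 402796800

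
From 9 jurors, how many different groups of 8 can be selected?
C(9,8) = 9!/(8!×1!) = 9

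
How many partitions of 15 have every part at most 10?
Let r_j(i) = number of partitions of i into parts ≤ j, for i = 0..15. r_1(i) = 1 for all i; r_j(i) = r_{j-1}(i) + r_j(i-j). Rows j = 2..10: ≤2: 1 1 2 2 3 3 4 4 5 5 6 6 7 7 8 8; ≤3: 1 1 2 3 4 5 7 8 10 12 14 16 19 21 24 27; ≤4: 1 1 2 3 5 6 9 11 15 18 23 27 34 39 47 54; ≤5: 1 1 2 3 5 7 10 13 18 23 30 37 47 57 70 84; ≤6: 1 1 2 3 5 7 11 14 20 26 35 44 58 71 90 110; ≤7: 1 1 2 3 5 7 11 15 21 28 38 49 65 82 105 131; ≤8: 1 1 2 3 5 7 11 15 22 29 40 52 70 89 116 146; ≤9: 1 1 2 3 5 7 11 15 22 30 41 54 73 94 123 157; ≤10: 1 1 2 3 5 7 11 15 22 30 42 55 75 97 128 164. r_10(15) = 164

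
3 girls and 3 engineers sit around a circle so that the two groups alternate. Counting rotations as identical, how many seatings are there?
Fix one of the girls: (3-1)! ways for the remaining girls, × 3! ways for the engineers = 2 × 6 = 12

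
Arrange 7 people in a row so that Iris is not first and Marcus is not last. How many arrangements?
By inclusion-exclusion: 7! - 2×(7-1)! + (7-2)! = 5040 - 1440 + 120 = 3720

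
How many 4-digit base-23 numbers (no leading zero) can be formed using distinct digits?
First digit: 22 choices (nonzero). Then descending: 22 × 22 × 21 × 20 = 203280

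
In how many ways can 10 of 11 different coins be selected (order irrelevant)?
C(11,10) = 11!/(10!×1!) = 11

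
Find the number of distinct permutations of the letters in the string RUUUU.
5! / (1! × 4!) = 5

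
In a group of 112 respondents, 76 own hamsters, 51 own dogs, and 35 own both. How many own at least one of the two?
|A∪B| = |A| + |B| - |A∩B| = 76 + 51 - 35 = 92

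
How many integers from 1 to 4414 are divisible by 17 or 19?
⌊4414/17⌋ + ⌊4414/19⌋ - ⌊4414/323⌋ = 259 + 232 - 13 = 478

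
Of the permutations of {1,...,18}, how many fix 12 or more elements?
Exactly j fixed points: C(18,j)·!(18-j); sum over j ≥ 12 (derangement numbers via !m = (m-1)·(!(m-1) + !(m-2)): !0..!6 = 1, 0, 1, 2, 9, 44, 265). Σ_{j=12}^{18} C(18,j)·!(18-j) = C(18,12)·!6 + C(18,13)·!5 + C(18,14)·!4 + C(18,15)·!3 + C(18,16)·!2 + C(18,17)·!1 + C(18,18)·!0 = 18564·265 + 8568·44 + 3060·9 + 816·2 + 153·1 + 18·0 + 1·1 = 5325778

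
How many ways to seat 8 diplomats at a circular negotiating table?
Circular: fix one position, arrange the rest. (8-1)! = 5040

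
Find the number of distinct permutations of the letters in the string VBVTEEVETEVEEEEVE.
17! / (9! × 5! × 2! × 1!) = 4084080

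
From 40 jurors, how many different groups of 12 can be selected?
C(40,12) = 40!/(12!×28!) = 5586853480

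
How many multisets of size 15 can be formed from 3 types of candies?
C(15+3-1, 3-1) = C(17, 2) = 136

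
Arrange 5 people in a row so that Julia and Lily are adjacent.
Treat as block: (5-1)! × 2! = 24 × 2 = 48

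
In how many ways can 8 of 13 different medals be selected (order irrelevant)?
C(13,8) = 13!/(8!×5!) = 1287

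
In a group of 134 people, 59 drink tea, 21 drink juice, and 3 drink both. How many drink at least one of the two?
|A∪B| = |A| + |B| - |A∩B| = 59 + 21 - 3 = 77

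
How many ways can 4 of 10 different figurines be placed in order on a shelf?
P(10,4) = 10!/(10-4)! = 5040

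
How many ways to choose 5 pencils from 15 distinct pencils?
C(15,5) = 15!/(5!×10!) = 3003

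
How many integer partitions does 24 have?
Pentagonal recurrence p(n) = p(n-1) + p(n-2) - p(n-5) - p(n-7) + p(n-12) + p(n-15) - ... gives p(0..23) = 1, 1, 2, 3, 5, 7, 11, 15, 22, 30, 42, 56, 77, 101, 135, 176, 231, 297, 385, 490, 627, 792, 1002, 1255. p(24) = p(23) + p(22) - p(19) - p(17) + p(12) + p(9) - p(2) = 1255 + 1002 - 490 - 297 + 77 + 30 - 2 = 1575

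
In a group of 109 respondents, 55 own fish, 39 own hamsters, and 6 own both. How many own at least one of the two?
|A∪B| = |A| + |B| - |A∩B| = 55 + 39 - 6 = 88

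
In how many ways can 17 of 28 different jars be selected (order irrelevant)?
C(28,17) = 28!/(17!×11!) = 21474180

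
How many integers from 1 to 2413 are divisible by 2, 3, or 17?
⌊2413/2⌋+⌊2413/3⌋+⌊2413/17⌋ - ⌊2413/6⌋-⌊2413/34⌋-⌊2413/51⌋ + ⌊2413/102⌋ = 1206+804+141 - 402-70-47 + 23 = 1655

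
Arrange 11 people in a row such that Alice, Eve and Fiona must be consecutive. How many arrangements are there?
Treat the 3 as one block: (11-3+1)! × 3! = 362880 × 6 = 2177280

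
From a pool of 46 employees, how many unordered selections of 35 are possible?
C(46,35) = 46!/(35!×11!) = 13340783196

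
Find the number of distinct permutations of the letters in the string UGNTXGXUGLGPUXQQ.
16! / (1! × 4! × 3! × 1! × 3! × 1! × 2! × 1!) = 12108096000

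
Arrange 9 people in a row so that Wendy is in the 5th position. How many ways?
Fix one position: (9-1)! = 40320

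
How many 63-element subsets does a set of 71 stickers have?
C(71,63) = 71!/(63!×8!) = 10639125640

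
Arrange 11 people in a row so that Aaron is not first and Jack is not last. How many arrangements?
By inclusion-exclusion: 11! - 2×(11-1)! + (11-2)! = 39916800 - 7257600 + 362880 = 33022080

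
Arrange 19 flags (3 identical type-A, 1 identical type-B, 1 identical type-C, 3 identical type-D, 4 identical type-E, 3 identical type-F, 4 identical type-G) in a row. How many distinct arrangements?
19! / (3! × 1! × 1! × 3! × 4! × 3! × 4!) = 977728752000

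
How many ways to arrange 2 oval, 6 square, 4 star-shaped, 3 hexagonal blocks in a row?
15! / (2! × 6! × 4! × 3!) = 6306300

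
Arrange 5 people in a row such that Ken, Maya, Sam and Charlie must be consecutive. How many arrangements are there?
Treat the 4 as one block: (5-4+1)! × 4! = 2 × 24 = 48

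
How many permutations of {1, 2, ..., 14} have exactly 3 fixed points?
Choose the 3 fixed points C(14,3) = 364, derange the rest: !11 = Σ_{j=0}^{11} (-1)^j·11!/j! = 39916800 - 39916800 + 19958400 - 6652800 + 1663200 - 332640 + 55440 - 7920 + 990 - 110 + 11 - 1 = 14684570. Product = 364 × 14684570 = 5345183480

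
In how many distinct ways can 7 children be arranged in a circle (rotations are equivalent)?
Circular: fix one position, arrange the rest. (7-1)! = 720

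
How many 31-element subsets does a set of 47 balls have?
C(47,31) = 47!/(31!×16!) = 1503232609098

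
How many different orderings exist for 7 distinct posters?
7! = 5040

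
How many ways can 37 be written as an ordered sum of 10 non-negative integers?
C(37+10-1, 10-1) = C(46, 9) = 1101716330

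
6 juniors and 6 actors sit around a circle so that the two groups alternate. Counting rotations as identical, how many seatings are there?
Fix one of the juniors: (6-1)! ways for the remaining juniors, × 6! ways for the actors = 120 × 720 = 86400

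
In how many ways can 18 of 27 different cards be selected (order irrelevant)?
C(27,18) = 27!/(18!×9!) = 4686825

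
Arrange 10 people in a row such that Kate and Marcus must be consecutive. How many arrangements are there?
Treat the 2 as one block: (10-2+1)! × 2! = 362880 × 2 = 725760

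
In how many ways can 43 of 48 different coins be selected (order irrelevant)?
C(48,43) = 48!/(43!×5!) = 1712304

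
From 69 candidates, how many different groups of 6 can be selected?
C(69,6) = 69!/(6!×63!) = 119877472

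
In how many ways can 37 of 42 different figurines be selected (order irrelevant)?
C(42,37) = 42!/(37!×5!) = 850668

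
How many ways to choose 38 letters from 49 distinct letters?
C(49,38) = 49!/(38!×11!) = 29135916264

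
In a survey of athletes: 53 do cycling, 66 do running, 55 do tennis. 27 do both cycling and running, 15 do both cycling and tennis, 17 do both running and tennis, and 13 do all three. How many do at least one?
|A∪B∪C| = 53+66+55-27-15-17+13 = 128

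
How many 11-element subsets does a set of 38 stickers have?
C(38,11) = 38!/(11!×27!) = 1203322288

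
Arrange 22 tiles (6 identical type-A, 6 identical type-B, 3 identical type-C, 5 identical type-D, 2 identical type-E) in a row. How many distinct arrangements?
22! / (6! × 6! × 3! × 5! × 2!) = 1505702278080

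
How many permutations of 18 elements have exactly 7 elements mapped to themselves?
Choose the 7 fixed points C(18,7) = 31824, derange the rest: !11 = Σ_{j=0}^{11} (-1)^j·11!/j! = 39916800 - 39916800 + 19958400 - 6652800 + 1663200 - 332640 + 55440 - 7920 + 990 - 110 + 11 - 1 = 14684570. Product = 31824 × 14684570 = 467321755680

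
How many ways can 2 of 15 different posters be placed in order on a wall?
P(15,2) = 15!/(15-2)! = 210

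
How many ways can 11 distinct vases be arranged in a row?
11! = 39916800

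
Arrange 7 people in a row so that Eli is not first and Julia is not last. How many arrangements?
By inclusion-exclusion: 7! - 2×(7-1)! + (7-2)! = 5040 - 1440 + 120 = 3720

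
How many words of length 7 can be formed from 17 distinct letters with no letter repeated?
P(17,7) = 17!/(17-7)! = 98017920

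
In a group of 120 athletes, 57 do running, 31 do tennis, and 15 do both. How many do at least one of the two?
|A∪B| = |A| + |B| - |A∩B| = 57 + 31 - 15 = 73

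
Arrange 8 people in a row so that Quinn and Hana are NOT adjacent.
Total - adjacent = 8! - (8-1)!×2 = 40320 - 10080 = 30240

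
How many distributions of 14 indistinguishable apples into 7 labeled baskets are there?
C(14+7-1, 7-1) = C(20, 6) = 38760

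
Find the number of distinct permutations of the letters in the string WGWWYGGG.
8! / (4! × 3! × 1!) = 280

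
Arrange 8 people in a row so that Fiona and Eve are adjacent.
Treat as block: (8-1)! × 2! = 5040 × 2 = 10080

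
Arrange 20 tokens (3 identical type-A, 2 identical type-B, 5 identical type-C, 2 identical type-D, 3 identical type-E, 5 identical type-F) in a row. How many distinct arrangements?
20! / (3! × 2! × 5! × 2! × 3! × 5!) = 1173274502400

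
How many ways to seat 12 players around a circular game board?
Circular: fix one position, arrange the rest. (12-1)! = 39916800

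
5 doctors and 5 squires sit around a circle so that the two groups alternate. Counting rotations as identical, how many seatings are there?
Fix one of the doctors: (5-1)! ways for the remaining doctors, × 5! ways for the squires = 24 × 120 = 2880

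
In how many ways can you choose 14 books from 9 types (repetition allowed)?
C(14+9-1, 9-1) = C(22, 8) = 319770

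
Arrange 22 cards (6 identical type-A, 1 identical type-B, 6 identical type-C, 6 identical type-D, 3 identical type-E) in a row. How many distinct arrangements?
22! / (6! × 1! × 6! × 6! × 3!) = 501900759360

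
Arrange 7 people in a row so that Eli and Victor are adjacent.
Treat as block: (7-1)! × 2! = 720 × 2 = 1440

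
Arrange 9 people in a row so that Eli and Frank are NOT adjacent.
Total - adjacent = 9! - (9-1)!×2 = 362880 - 80640 = 282240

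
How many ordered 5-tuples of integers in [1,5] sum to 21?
Coefficient of x^21 in (x + x² + ... + x^5)^5. By inclusion-exclusion on dice exceeding 5: Σ_j (-1)^j C(5,j)·C(21-1-5j, 4) = C(5,0)·C(20,4) - C(5,1)·C(15,4) + C(5,2)·C(10,4) - C(5,3)·C(5,4) = 1·4845 - 5·1365 + 10·210 - 10·5 = 70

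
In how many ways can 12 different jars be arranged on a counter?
12! = 479001600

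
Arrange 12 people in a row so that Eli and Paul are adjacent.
Treat as block: (12-1)! × 2! = 39916800 × 2 = 79833600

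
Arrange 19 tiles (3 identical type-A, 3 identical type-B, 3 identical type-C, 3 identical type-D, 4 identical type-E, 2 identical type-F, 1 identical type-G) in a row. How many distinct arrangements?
19! / (3! × 3! × 3! × 3! × 4! × 2! × 1!) = 1955457504000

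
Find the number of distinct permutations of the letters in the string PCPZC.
5! / (2! × 2! × 1!) = 30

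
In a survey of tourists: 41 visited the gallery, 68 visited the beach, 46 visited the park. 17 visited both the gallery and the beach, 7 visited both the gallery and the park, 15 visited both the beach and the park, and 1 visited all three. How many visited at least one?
|A∪B∪C| = 41+68+46-17-7-15+1 = 117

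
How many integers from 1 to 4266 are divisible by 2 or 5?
⌊4266/2⌋ + ⌊4266/5⌋ - ⌊4266/10⌋ = 2133 + 853 - 426 = 2560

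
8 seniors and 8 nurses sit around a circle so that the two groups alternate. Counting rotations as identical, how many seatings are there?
Fix one of the seniors: (8-1)! ways for the remaining seniors, × 8! ways for the nurses = 5040 × 40320 = 203212800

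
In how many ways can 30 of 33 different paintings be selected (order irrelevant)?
C(33,30) = 33!/(30!×3!) = 5456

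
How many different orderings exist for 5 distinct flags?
5! = 120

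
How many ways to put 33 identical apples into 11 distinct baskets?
C(33+11-1, 11-1) = C(43, 10) = 1917334783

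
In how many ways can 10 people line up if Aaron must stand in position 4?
Fix one position: (10-1)! = 362880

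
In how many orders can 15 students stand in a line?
15! = 1307674368000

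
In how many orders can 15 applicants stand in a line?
15! = 1307674368000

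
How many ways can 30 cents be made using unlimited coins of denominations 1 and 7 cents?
Coefficient of x^30 in 1/(1-x^1) · 1/(1-x^7). Use j coins of 7 for j = 0..⌊30/7⌋ = 4, the rest in 1s: 4 + 1 = 5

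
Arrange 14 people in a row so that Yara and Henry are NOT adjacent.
Total - adjacent = 14! - (14-1)!×2 = 87178291200 - 12454041600 = 74724249600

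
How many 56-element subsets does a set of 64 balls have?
C(64,56) = 64!/(56!×8!) = 4426165368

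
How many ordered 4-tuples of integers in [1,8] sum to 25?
Coefficient of x^25 in (x + x² + ... + x^8)^4. By inclusion-exclusion on dice exceeding 8: Σ_j (-1)^j C(4,j)·C(25-1-8j, 3) = C(4,0)·C(24,3) - C(4,1)·C(16,3) + C(4,2)·C(8,3) = 1·2024 - 4·560 + 6·56 = 120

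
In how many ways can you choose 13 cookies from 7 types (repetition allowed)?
C(13+7-1, 7-1) = C(19, 6) = 27132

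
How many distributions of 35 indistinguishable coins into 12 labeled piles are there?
C(35+12-1, 12-1) = C(46, 11) = 13340783196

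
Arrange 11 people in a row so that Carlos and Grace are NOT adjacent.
Total - adjacent = 11! - (11-1)!×2 = 39916800 - 7257600 = 32659200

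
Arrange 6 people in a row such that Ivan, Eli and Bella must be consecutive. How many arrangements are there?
Treat the 3 as one block: (6-3+1)! × 3! = 24 × 6 = 144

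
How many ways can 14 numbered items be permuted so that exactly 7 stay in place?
Choose the 7 fixed points C(14,7) = 3432, derange the rest: !7 = Σ_{j=0}^{7} (-1)^j·7!/j! = 5040 - 5040 + 2520 - 840 + 210 - 42 + 7 - 1 = 1854. Product = 3432 × 1854 = 6362928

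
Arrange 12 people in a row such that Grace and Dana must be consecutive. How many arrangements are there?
Treat the 2 as one block: (12-2+1)! × 2! = 39916800 × 2 = 79833600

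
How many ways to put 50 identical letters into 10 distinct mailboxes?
C(50+10-1, 10-1) = C(59, 9) = 12565671261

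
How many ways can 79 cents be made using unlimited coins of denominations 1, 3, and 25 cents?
Coefficient of x^79 in 1/(1-x^1) · 1/(1-x^3) · 1/(1-x^25). Case on j = number of 25-cent coins (j = 0..3); remainder r = 79 - 25j is made from {1,3} in ⌊r/3⌋+1 ways. r = 79, 54, 29, 4 → 27 + 19 + 10 + 2 = 58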